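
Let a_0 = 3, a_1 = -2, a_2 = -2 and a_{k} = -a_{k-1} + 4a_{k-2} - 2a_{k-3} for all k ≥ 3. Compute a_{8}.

The ordinary generating function has denominator 1 + y - 4y^2 + 2y^3.
Iterating the recurrence: a_0,…,a_{8} = 3, -2, -2, -12, 8, -52, 108, -332, 868.

868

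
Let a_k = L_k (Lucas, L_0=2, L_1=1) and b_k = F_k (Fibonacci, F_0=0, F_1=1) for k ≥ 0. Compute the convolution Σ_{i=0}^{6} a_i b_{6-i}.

This is [x^6] in the product of the two ordinary generating functions.
Σ = 2·8 + 1·5 + 3·3 + 4·2 + 7·1 + 11·1 + 18·0 = 56.

56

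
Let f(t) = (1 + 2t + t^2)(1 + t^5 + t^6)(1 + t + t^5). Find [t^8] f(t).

4

(1 + 2t + t^2) has coefficients 1,2,1 for degrees 0…2.
(1 + t^5 + t^6) has coefficients 1,0,0,0,0,1,1,0,0 for degrees 0…8.
Finally multiplying by (1 + t + t^5), the product of all factors after the first has coefficients 1,1,0,0,0,2,2,1,0 for degrees 0…8.
[t^8] = 1·0 + 2·1 + 1·2 = 4.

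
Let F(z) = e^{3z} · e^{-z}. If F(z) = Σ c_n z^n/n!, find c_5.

The EGF product rule gives c_5 = Σ_{k_1+k_2=5} C(5; k_1,k_2) · ∏ g_i(k_i), where e^{3z} gives (3)^k; e^{-z} gives (-1)^k.
g_1(k) for k = 0…5: 1, 3, 9, 27, 81, 243.
g_2(k) for k = 0…5: 1, -1, 1, -1, 1, -1.
c_5 = Σ_k C(5,k)·g_1(k)·g_2(5−k) = 1·1·(-1) + 5·3·1 + 10·9·(-1) + 10·27·1 + 5·81·(-1) + 1·243·1 = −1 + 15 − 90 + 270 − 405 + 243 = 32.

32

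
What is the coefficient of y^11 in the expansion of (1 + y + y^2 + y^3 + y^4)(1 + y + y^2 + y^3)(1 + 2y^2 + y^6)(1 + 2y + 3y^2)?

29

(1 + y + y^2 + y^3 + y^4) has coefficients 1,1,1,1,1 for degrees 0…4.
(1 + y + y^2 + y^3) has coefficients 1,1,1,1,0,0,0,0,0,0,0,0 for degrees 0…11.
Multiplying by (1 + 2y^2 + y^6) gives running coefficients 1,1,3,3,2,2,1,1,1,1,0,0 for degrees 0…11.
Finally multiplying by (1 + 2y + 3y^2), the product of all factors after the first has coefficients 1,3,8,12,17,15,11,9,6,6,5,3 for degrees 0…11.
[y^11] = 1·3 + 1·5 + 1·6 + 1·6 + 1·9 = 29.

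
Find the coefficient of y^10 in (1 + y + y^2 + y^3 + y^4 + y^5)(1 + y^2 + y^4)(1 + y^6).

(1 + y + y^2 + y^3 + y^4 + y^5) has coefficients 1,1,1,1,1,1 for degrees 0…5.
(1 + y^2 + y^4) has coefficients 1,0,1,0,1,0,0,0,0,0,0 for degrees 0…10.
Finally multiplying by (1 + y^6), the product of all factors after the first has coefficients 1,0,1,0,1,0,1,0,1,0,1 for degrees 0…10.
[y^10] = 1·1 + 1·0 + 1·1 + 1·0 + 1·1 + 1·0 = 3.

3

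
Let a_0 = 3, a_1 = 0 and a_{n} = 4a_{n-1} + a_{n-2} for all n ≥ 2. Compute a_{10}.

The ordinary generating function has denominator 1 - 4z - z^2.
Iterating the recurrence: a_0,…,a_{10} = 3, 0, 3, 12, 51, 216, 915, 3876, 16419, 69552, 294627.

294627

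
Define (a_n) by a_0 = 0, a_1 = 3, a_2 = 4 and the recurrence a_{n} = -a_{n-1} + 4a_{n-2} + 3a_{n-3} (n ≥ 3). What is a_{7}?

The ordinary generating function has denominator 1 + z - 4z^2 - 3z^3.
Iterating the recurrence: a_0,…,a_{7} = 0, 3, 4, 8, 17, 27, 65, 94.

94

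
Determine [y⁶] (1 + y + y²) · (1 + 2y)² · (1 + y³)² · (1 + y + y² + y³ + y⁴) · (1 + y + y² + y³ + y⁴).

203

(1 + y + y²) has coefficients 1,1,1 for degrees 0…2.
(1 + 2y)² has coefficients 1,4,4,0,0,0,0 for degrees 0…6.
Multiplying by (1 + y³)² gives running coefficients 1,4,4,2,8,8,1 for degrees 0…6.
Multiplying by (1 + y + y² + y³ + y⁴) gives running coefficients 1,5,9,11,19,26,23 for degrees 0…6.
Finally multiplying by (1 + y + y² + y³ + y⁴), the product of all factors after the first has coefficients 1,6,15,26,45,70,88 for degrees 0…6.
[y⁶] = 1·88 + 1·70 + 1·45 = 203.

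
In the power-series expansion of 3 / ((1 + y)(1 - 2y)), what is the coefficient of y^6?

Partial fractions give a closed form: a_n = (1)·(-1)^n + (2)·2^n.
At n = 6: a_6 = 129.

129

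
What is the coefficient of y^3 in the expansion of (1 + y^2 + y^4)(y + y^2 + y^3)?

2

(1 + y^2 + y^4) has coefficients 1,0,1,0 for degrees 0…3.
(y + y^2 + y^3) has coefficients 0,1,1,1 for degrees 0…3.
[y^3] = 1·1 + 1·1 = 2.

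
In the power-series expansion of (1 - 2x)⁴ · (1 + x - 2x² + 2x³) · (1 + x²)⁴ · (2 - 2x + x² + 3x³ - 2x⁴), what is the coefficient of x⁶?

(1 - 2x)⁴ has coefficients 1,-8,24,-32,16 for degrees 0…4.
(1 + x - 2x² + 2x³) has coefficients 1,1,-2,2,0,0,0 for degrees 0…6.
Multiplying by (1 + x²)⁴ gives running coefficients 1,1,2,6,-2,14,-8 for degrees 0…6.
Finally multiplying by (2 - 2x + x² + 3x³ - 2x⁴), the product of all factors after the first has coefficients 2,0,3,12,-13,42,-32 for degrees 0…6.
[x⁶] = 1·(-32) − 8·42 + 24·(-13) − 32·12 + 16·3 = -1016.

-1016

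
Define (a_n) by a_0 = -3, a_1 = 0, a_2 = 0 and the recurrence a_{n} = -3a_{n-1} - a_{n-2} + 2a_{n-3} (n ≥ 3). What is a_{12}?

The ordinary generating function has denominator 1 + 3q + q^2 - 2q^3.
Iterating the recurrence: a_0,…,a_{12} = -3, 0, 0, -6, 18, -48, 114, -258, 564, -1206, 2538, -5280, 10890.

10890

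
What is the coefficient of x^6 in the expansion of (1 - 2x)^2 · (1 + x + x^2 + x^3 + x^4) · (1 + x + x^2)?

(1 - 2x)^2 has coefficients 1,-4,4 for degrees 0…2.
(1 + x + x^2 + x^3 + x^4) has coefficients 1,1,1,1,1,0,0 for degrees 0…6.
Finally multiplying by (1 + x + x^2), the product of all factors after the first has coefficients 1,2,3,3,3,2,1 for degrees 0…6.
[x^6] = 1·1 − 4·2 + 4·3 = 5.

5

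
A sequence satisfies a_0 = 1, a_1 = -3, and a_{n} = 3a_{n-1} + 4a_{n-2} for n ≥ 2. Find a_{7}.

The ordinary generating function has denominator 1 - 3q - 4q^2.
Iterating the recurrence: a_0,…,a_{7} = 1, -3, -5, -27, -101, -411, -1637, -6555.

-6555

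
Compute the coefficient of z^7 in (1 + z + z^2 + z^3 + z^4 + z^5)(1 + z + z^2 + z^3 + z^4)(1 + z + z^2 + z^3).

17

(1 + z + z^2 + z^3 + z^4 + z^5) has coefficients 1,1,1,1,1,1 for degrees 0…5.
(1 + z + z^2 + z^3 + z^4) has coefficients 1,1,1,1,1,0,0,0 for degrees 0…7.
Finally multiplying by (1 + z + z^2 + z^3), the product of all factors after the first has coefficients 1,2,3,4,4,3,2,1 for degrees 0…7.
[z^7] = 1·1 + 1·2 + 1·3 + 1·4 + 1·4 + 1·3 = 17.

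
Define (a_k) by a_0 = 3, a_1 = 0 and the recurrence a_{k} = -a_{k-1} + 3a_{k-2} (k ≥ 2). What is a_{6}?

The ordinary generating function has denominator 1 + y - 3y^2.
Iterating the recurrence: a_0,…,a_{6} = 3, 0, 9, -9, 36, -63, 171.

171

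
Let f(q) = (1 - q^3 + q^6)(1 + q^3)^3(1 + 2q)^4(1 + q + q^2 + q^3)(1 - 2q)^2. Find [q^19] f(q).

176

(1 - q^3 + q^6) has coefficients 1,0,0,-1,0,0,1 for degrees 0…6.
(1 + q^3)^3 has coefficients 1,0,0,3,0,0,3,0,0,1,0,0,0,0,0,0,0,0,0,0 for degrees 0…19.
Multiplying by (1 + 2q)^4 gives running coefficients 1,8,24,35,40,72,99,72,72,97,56,24,32,16,0,0,0,0,0,0 for degrees 0…19.
Multiplying by (1 + q + q^2 + q^3) gives running coefficients 1,9,33,68,107,171,246,283,315,340,297,249,209,128,72,48,16,0,0,0 for degrees 0…19.
Finally multiplying by (1 - 2q)^2, the product of all factors after the first has coefficients 1,5,1,-28,-33,15,-10,-17,167,212,197,421,401,288,396,272,112,128,64,0 for degrees 0…19.
[q^19] = 1·0 − 1·112 + 1·288 = 176.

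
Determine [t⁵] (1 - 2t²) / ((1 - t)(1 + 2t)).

-11

The denominator gives the recurrence a_n = −a_(n−1) + 2a_(n−2) for n ≥ 3; the numerator fixes a_0 = 1, a_1 = -1, a_2 = 1.
Iterating: 1, -1, 1, -3, 5, -11, so a_5 = -11.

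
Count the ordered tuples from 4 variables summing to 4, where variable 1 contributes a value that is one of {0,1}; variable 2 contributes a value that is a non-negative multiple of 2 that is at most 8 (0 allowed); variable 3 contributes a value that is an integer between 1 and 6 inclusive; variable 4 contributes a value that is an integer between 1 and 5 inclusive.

6

The generating function for the choices is (1 + y)·(1 + y² + y⁴ + y⁶ + y⁸)·(y + y² + y³ + y⁴ + y⁵ + y⁶)·(y + y² + y³ + y⁴ + y⁵); the count is [y⁴].
(1 + y) has coefficients 1,1 for degrees 0…1.
(1 + y² + y⁴ + y⁶ + y⁸) has coefficients 1,0,1,0,1 for degrees 0…4.
Multiplying by (y + y² + y³ + y⁴ + y⁵ + y⁶) gives running coefficients 0,1,1,2,2 for degrees 0…4.
Finally multiplying by (y + y² + y³ + y⁴ + y⁵), the product of all factors after the first has coefficients 0,0,1,2,4 for degrees 0…4.
[y⁴] = 1·4 + 1·2 = 6.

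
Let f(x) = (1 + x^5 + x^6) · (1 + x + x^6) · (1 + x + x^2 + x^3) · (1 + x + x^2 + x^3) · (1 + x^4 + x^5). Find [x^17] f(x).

(1 + x^5 + x^6) has coefficients 1,0,0,0,0,1,1 for degrees 0…6.
(1 + x + x^6) has coefficients 1,1,0,0,0,0,1,0,0,0,0,0,0,0,0,0,0,0 for degrees 0…17.
Multiplying by (1 + x + x^2 + x^3) gives running coefficients 1,2,2,2,1,0,1,1,1,1,0,0,0,0,0,0,0,0 for degrees 0…17.
Multiplying by (1 + x + x^2 + x^3) gives running coefficients 1,3,5,7,7,5,4,3,3,4,3,2,1,0,0,0,0,0 for degrees 0…17.
Finally multiplying by (1 + x^4 + x^5), the product of all factors after the first has coefficients 1,3,5,7,8,9,12,15,17,16,12,9,7,7,7,5,3,1 for degrees 0…17.
[x^17] = 1·1 + 1·7 + 1·9 = 17.

17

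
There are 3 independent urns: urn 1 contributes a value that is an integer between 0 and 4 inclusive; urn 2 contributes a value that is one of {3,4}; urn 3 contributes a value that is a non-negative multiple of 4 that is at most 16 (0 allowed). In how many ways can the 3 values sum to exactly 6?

The generating function for the choices is (1 + x + x^2 + x^3 + x^4)·(x^3 + x^4)·(1 + x^4 + x^8 + x^12 + x^16); the count is [x^6].
(1 + x + x^2 + x^3 + x^4) has coefficients 1,1,1,1,1 for degrees 0…4.
(x^3 + x^4) has coefficients 0,0,0,1,1,0,0 for degrees 0…6.
Finally multiplying by (1 + x^4 + x^8 + x^12 + x^16), the product of all factors after the first has coefficients 0,0,0,1,1,0,0 for degrees 0…6.
[x^6] = 1·0 + 1·0 + 1·1 + 1·1 + 1·0 = 2.

2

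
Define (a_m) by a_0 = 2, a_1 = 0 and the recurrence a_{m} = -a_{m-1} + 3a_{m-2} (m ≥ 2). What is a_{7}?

-240

The ordinary generating function has denominator 1 + q - 3q^2.
Iterating the recurrence: a_0,…,a_{7} = 2, 0, 6, -6, 24, -42, 114, -240.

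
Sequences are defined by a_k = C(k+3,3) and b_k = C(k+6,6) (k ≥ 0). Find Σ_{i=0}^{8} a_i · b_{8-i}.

The convolution is the x^8 coefficient of A(x)B(x).
Σ = 1·3003 + 4·1716 + 10·924 + 20·462 + 35·210 + 56·84 + 84·28 + 120·7 + 165·1 = 43758.

43758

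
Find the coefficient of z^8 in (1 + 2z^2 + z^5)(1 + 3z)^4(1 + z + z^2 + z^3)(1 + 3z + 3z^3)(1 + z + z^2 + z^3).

(1 + 2z^2 + z^5) has coefficients 1,0,2,0,0,1 for degrees 0…5.
(1 + 3z)^4 has coefficients 1,12,54,108,81,0,0,0,0 for degrees 0…8.
Multiplying by (1 + z + z^2 + z^3) gives running coefficients 1,13,67,175,255,243,189,81,0 for degrees 0…8.
Multiplying by (1 + 3z + 3z^3) gives running coefficients 1,16,106,379,819,1209,1443,1413,972 for degrees 0…8.
Finally multiplying by (1 + z + z^2 + z^3), the product of all factors after the first has coefficients 1,17,123,502,1320,2513,3850,4884,5037 for degrees 0…8.
[z^8] = 1·5037 + 2·3850 + 1·502 = 13239.

13239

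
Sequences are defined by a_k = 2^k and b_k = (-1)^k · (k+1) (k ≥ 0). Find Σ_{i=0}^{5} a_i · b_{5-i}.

The convolution is the t^5 coefficient of A(t)B(t).
Σ = 1·(-6) + 2·5 + 4·(-4) + 8·3 + 16·(-2) + 32·1 = 12.

12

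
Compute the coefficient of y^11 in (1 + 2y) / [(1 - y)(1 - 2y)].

Partial fractions give a closed form: a_n = (-3)·1^n + (4)·2^n.
At n = 11: a_11 = 8189.

8189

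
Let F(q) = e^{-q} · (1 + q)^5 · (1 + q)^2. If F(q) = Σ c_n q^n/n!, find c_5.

The EGF product rule gives c_5 = Σ_{k_1+k_2+k_3=5} C(5; k_1,k_2,k_3) · ∏ g_i(k_i), where e^{-q} gives (-1)^k; (1+q)^5 gives the falling factorial (5)_k; (1+q)^2 gives the falling factorial (2)_k.
g_1(k) for k = 0…5: 1, -1, 1, -1, 1, -1.
g_2(k) for k = 0…5: 1, 5, 20, 60, 120, 120.
g_3(k) for k = 0…5: 1, 2, 2, 0, 0, 0.
First combine the last two factors: h(k) = Σ_j C(k,j)·g_2(j)·g_3(k−j) for k = 0…5: 1, 7, 42, 210, 840, 2520.
c_5 = Σ_k C(5,k)·g_1(k)·h(5−k) = 1·1·2520 + 5·(-1)·840 + 10·1·210 + 10·(-1)·42 + 5·1·7 + 1·(-1)·1 = 2520 − 4200 + 2100 − 420 + 35 − 1 = 34.

34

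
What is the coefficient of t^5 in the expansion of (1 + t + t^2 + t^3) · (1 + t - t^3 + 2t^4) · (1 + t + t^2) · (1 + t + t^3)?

14

(1 + t + t^2 + t^3) has coefficients 1,1,1,1 for degrees 0…3.
(1 + t - t^3 + 2t^4) has coefficients 1,1,0,-1,2,0 for degrees 0…5.
Multiplying by (1 + t + t^2) gives running coefficients 1,2,2,0,1,1 for degrees 0…5.
Finally multiplying by (1 + t + t^3), the product of all factors after the first has coefficients 1,3,4,3,3,4 for degrees 0…5.
[t^5] = 1·4 + 1·3 + 1·3 + 1·4 = 14.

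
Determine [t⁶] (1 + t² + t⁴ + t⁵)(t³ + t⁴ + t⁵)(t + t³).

(1 + t² + t⁴ + t⁵) has coefficients 1,0,1,0,1,1 for degrees 0…5.
(t³ + t⁴ + t⁵) has coefficients 0,0,0,1,1,1,0 for degrees 0…6.
Finally multiplying by (t + t³), the product of all factors after the first has coefficients 0,0,0,0,1,1,2 for degrees 0…6.
[t⁶] = 1·2 + 1·1 + 1·0 + 1·0 = 3.

3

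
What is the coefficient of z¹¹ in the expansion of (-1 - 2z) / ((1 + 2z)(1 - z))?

Partial fractions give a closed form: a_n = (-1)·1^n.
At n = 11: a_11 = -1.

-1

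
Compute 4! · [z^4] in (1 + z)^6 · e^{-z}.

37

The EGF product rule gives c_4 = Σ_{k_1+k_2=4} C(4; k_1,k_2) · ∏ g_i(k_i), where (1+z)^6 gives the falling factorial (6)_k; e^{-z} gives (-1)^k.
g_1(k) for k = 0…4: 1, 6, 30, 120, 360.
g_2(k) for k = 0…4: 1, -1, 1, -1, 1.
c_4 = Σ_k C(4,k)·g_1(k)·g_2(4−k) = 1·1·1 + 4·6·(-1) + 6·30·1 + 4·120·(-1) + 1·360·1 = 1 − 24 + 180 − 480 + 360 = 37.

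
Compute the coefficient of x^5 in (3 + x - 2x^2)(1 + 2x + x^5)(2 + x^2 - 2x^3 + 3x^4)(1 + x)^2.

(3 + x - 2x^2) has coefficients 3,1,-2 for degrees 0…2.
(1 + 2x + x^5) has coefficients 1,2,0,0,0,1 for degrees 0…5.
Multiplying by (2 + x^2 - 2x^3 + 3x^4) gives running coefficients 2,4,1,0,-1,8 for degrees 0…5.
Finally multiplying by (1 + x)^2, the product of all factors after the first has coefficients 2,8,11,6,0,6 for degrees 0…5.
[x^5] = 3·6 + 1·0 − 2·6 = 6.

6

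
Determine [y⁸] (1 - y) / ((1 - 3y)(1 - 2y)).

Partial fractions give a closed form: a_n = (2)·3^n + (-1)·2^n.
At n = 8: a_8 = 12866.

12866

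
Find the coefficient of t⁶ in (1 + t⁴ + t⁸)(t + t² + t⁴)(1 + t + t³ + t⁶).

(1 + t⁴ + t⁸) has coefficients 1,0,0,0,1,0,0 for degrees 0…6.
(t + t² + t⁴) has coefficients 0,1,1,0,1,0,0 for degrees 0…6.
Finally multiplying by (1 + t + t³ + t⁶), the product of all factors after the first has coefficients 0,1,2,1,2,2,0 for degrees 0…6.
[t⁶] = 1·0 + 1·2 = 2.

2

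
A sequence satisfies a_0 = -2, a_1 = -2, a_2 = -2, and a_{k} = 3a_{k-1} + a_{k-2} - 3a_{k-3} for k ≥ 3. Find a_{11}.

-2

The ordinary generating function has denominator 1 - 3x - x^2 + 3x^3.
Iterating the recurrence: a_0,…,a_{11} = -2, -2, -2, -2, -2, -2, -2, -2, -2, -2, -2, -2.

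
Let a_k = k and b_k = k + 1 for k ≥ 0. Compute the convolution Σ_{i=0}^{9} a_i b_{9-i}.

The convolution is the x^9 coefficient of A(x)B(x).
Σ = 0·10 + 1·9 + 2·8 + 3·7 + 4·6 + 5·5 + 6·4 + 7·3 + 8·2 + 9·1 = 165.

165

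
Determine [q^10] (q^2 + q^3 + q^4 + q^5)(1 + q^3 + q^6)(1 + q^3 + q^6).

(q^2 + q^3 + q^4 + q^5) has coefficients 0,0,1,1,1,1 for degrees 0…5.
(1 + q^3 + q^6) has coefficients 1,0,0,1,0,0,1,0,0,0,0 for degrees 0…10.
Finally multiplying by (1 + q^3 + q^6), the product of all factors after the first has coefficients 1,0,0,2,0,0,3,0,0,2,0 for degrees 0…10.
[q^10] = 1·0 + 1·0 + 1·3 + 1·0 = 3.

3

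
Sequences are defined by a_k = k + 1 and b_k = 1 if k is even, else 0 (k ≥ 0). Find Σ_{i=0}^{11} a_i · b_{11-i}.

42

This is [x^11] in the product of the two ordinary generating functions.
Σ = 1·0 + 2·1 + 3·0 + 4·1 + 5·0 + 6·1 + 7·0 + 8·1 + 9·0 + 10·1 + 11·0 + 12·1 = 42.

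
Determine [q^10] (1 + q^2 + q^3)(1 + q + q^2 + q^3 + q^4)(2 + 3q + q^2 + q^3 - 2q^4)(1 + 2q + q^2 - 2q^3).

-18

(1 + q^2 + q^3) has coefficients 1,0,1,1 for degrees 0…3.
(1 + q + q^2 + q^3 + q^4) has coefficients 1,1,1,1,1,0,0,0,0,0,0 for degrees 0…10.
Multiplying by (2 + 3q + q^2 + q^3 - 2q^4) gives running coefficients 2,5,6,7,5,3,0,-1,-2,0,0 for degrees 0…10.
Finally multiplying by (1 + 2q + q^2 - 2q^3), the product of all factors after the first has coefficients 2,9,18,20,15,8,-3,-8,-10,-5,0 for degrees 0…10.
[q^10] = 1·0 + 1·(-10) + 1·(-8) = -18.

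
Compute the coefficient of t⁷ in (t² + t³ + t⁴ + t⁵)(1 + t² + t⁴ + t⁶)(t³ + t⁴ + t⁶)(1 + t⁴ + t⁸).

3

(t² + t³ + t⁴ + t⁵) has coefficients 0,0,1,1,1,1 for degrees 0…5.
(1 + t² + t⁴ + t⁶) has coefficients 1,0,1,0,1,0,1,0 for degrees 0…7.
Multiplying by (t³ + t⁴ + t⁶) gives running coefficients 0,0,0,1,1,1,2,1 for degrees 0…7.
Finally multiplying by (1 + t⁴ + t⁸), the product of all factors after the first has coefficients 0,0,0,1,1,1,2,2 for degrees 0…7.
[t⁷] = 1·1 + 1·1 + 1·1 + 1·0 = 3.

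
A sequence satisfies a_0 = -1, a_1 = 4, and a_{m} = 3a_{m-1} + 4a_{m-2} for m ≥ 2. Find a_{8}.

39320

The ordinary generating function has denominator 1 - 3t - 4t^2.
Iterating the recurrence: a_0,…,a_{8} = -1, 4, 8, 40, 152, 616, 2456, 9832, 39320.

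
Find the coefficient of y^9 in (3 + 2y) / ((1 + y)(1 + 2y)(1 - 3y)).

The denominator gives the recurrence a_n = 7a_(n−2) + 6a_(n−3) for n ≥ 3; the numerator fixes a_0 = 3, a_1 = 2, a_2 = 21.
Iterating: 3, 2, 21, 32, 159, 350, 1305, 3404, 11235, 31658, so a_9 = 31658.

31658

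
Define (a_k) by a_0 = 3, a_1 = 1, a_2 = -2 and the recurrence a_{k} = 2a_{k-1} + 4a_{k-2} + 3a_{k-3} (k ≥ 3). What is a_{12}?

The ordinary generating function has denominator 1 - 2y - 4y^2 - 3y^3.
Iterating the recurrence: a_0,…,a_{12} = 3, 1, -2, 9, 13, 56, 191, 645, 2222, 7597, 26017, 89088, 305035.

305035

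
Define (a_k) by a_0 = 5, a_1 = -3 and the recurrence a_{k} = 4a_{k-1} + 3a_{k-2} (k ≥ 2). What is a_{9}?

The ordinary generating function has denominator 1 - 4t - 3t^2.
Iterating the recurrence: a_0,…,a_{9} = 5, -3, 3, 3, 21, 93, 435, 2019, 9381, 43581.

43581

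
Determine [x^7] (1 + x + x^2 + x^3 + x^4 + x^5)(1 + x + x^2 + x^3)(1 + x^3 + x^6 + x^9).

(1 + x + x^2 + x^3 + x^4 + x^5) has coefficients 1,1,1,1,1,1 for degrees 0…5.
(1 + x + x^2 + x^3) has coefficients 1,1,1,1,0,0,0,0 for degrees 0…7.
Finally multiplying by (1 + x^3 + x^6 + x^9), the product of all factors after the first has coefficients 1,1,1,2,1,1,2,1 for degrees 0…7.
[x^7] = 1·1 + 1·2 + 1·1 + 1·1 + 1·2 + 1·1 = 8.

8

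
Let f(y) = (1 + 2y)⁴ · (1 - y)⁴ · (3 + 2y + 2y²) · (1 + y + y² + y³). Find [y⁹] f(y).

-38

(1 + 2y)⁴ has coefficients 1,8,24,32,16 for degrees 0…4.
(1 - y)⁴ has coefficients 1,-4,6,-4,1,0,0,0,0,0 for degrees 0…9.
Multiplying by (3 + 2y + 2y²) gives running coefficients 3,-10,12,-8,7,-6,2,0,0,0 for degrees 0…9.
Finally multiplying by (1 + y + y² + y³), the product of all factors after the first has coefficients 3,-7,5,-3,1,5,-5,3,-4,2 for degrees 0…9.
[y⁹] = 1·2 + 8·(-4) + 24·3 + 32·(-5) + 16·5 = -38.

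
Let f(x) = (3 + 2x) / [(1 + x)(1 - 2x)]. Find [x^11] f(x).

The denominator gives the recurrence a_n = a_(n−1) + 2a_(n−2) for n ≥ 2; the numerator fixes a_0 = 3, a_1 = 5.
Iterating: 3, 5, 11, 21, 43, 85, 171, 341, 683, 1365, 2731, 5461, so a_11 = 5461.

5461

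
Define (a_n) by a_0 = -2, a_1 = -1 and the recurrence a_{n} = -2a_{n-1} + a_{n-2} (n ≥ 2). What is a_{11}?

The ordinary generating function has denominator 1 + 2t - t^2.
Iterating the recurrence: a_0,…,a_{11} = -2, -1, 0, -1, 2, -5, 12, -29, 70, -169, 408, -985.

-985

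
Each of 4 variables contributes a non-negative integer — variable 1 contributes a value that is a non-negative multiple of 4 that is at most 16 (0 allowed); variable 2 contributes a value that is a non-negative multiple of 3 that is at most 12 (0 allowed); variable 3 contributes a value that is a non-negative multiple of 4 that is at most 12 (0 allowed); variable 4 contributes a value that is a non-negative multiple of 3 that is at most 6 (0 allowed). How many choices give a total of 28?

The generating function for the choices is (1 + y⁴ + y⁸ + y¹² + y¹⁶)·(1 + y³ + y⁶ + y⁹ + y¹²)·(1 + y⁴ + y⁸ + y¹²)·(1 + y³ + y⁶); the count is [y²⁸].
(1 + y⁴ + y⁸ + y¹² + y¹⁶) has coefficients 1,0,0,0,1,0,0,0,1,0,0,0,1,0,0,0,1 for degrees 0…16.
(1 + y³ + y⁶ + y⁹ + y¹²) has coefficients 1,0,0,1,0,0,1,0,0,1,0,0,1,0,0,0,0,0,0,0,0,0,0,0,0,0,0,0,0 for degrees 0…28.
Multiplying by (1 + y⁴ + y⁸ + y¹²) gives running coefficients 1,0,0,1,1,0,1,1,1,1,1,1,2,1,1,1,1,1,1,0,1,1,0,0,1,0,0,0,0 for degrees 0…28.
Finally multiplying by (1 + y³ + y⁶), the product of all factors after the first has coefficients 1,0,0,2,1,0,3,2,1,3,3,2,4,3,3,4,3,3,4,2,3,3,1,2,3,0,1,2,0 for degrees 0…28.
[y²⁸] = 1·0 + 1·3 + 1·3 + 1·3 + 1·4 = 13.

13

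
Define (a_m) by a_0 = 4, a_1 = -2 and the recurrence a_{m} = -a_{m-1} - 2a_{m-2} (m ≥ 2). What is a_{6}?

The ordinary generating function has denominator 1 + y + 2y^2.
Iterating the recurrence: a_0,…,a_{6} = 4, -2, -6, 10, 2, -22, 18.

18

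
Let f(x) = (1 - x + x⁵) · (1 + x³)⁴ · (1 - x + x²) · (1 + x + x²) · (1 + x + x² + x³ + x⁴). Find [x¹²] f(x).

16

(1 - x + x⁵) has coefficients 1,-1,0,0,0,1 for degrees 0…5.
(1 + x³)⁴ has coefficients 1,0,0,4,0,0,6,0,0,4,0,0,1 for degrees 0…12.
Multiplying by (1 - x + x²) gives running coefficients 1,-1,1,4,-4,4,6,-6,6,4,-4,4,1 for degrees 0…12.
Multiplying by (1 + x + x²) gives running coefficients 1,0,1,4,1,4,6,4,6,4,6,4,1 for degrees 0…12.
Finally multiplying by (1 + x + x² + x³ + x⁴), the product of all factors after the first has coefficients 1,1,2,6,7,10,16,19,21,24,26,24,21 for degrees 0…12.
[x¹²] = 1·21 − 1·24 + 1·19 = 16.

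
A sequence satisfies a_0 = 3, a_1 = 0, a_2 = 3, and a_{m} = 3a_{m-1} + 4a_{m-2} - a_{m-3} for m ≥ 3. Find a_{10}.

The ordinary generating function has denominator 1 - 3z - 4z^2 + z^3.
Iterating the recurrence: a_0,…,a_{10} = 3, 0, 3, 6, 30, 111, 447, 1755, 6942, 27399, 108210.

108210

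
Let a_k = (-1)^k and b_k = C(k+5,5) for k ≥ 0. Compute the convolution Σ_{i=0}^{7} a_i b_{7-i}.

This is [x^7] in the product of the two ordinary generating functions.
Σ = 1·792 − 1·462 + 1·252 − 1·126 + 1·56 − 1·21 + 1·6 − 1·1 = 496.

496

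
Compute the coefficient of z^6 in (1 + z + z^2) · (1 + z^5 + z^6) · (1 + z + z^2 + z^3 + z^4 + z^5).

5

(1 + z + z^2) has coefficients 1,1,1 for degrees 0…2.
(1 + z^5 + z^6) has coefficients 1,0,0,0,0,1,1 for degrees 0…6.
Finally multiplying by (1 + z + z^2 + z^3 + z^4 + z^5), the product of all factors after the first has coefficients 1,1,1,1,1,2,2 for degrees 0…6.
[z^6] = 1·2 + 1·2 + 1·1 = 5.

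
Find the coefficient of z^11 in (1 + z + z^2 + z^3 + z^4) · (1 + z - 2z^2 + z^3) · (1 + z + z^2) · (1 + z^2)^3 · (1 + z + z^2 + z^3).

(1 + z + z^2 + z^3 + z^4) has coefficients 1,1,1,1,1 for degrees 0…4.
(1 + z - 2z^2 + z^3) has coefficients 1,1,-2,1,0,0,0,0,0,0,0,0 for degrees 0…11.
Multiplying by (1 + z + z^2) gives running coefficients 1,2,0,0,-1,1,0,0,0,0,0,0 for degrees 0…11.
Multiplying by (1 + z^2)^3 gives running coefficients 1,2,3,6,2,7,-2,5,-3,3,-1,1 for degrees 0…11.
Finally multiplying by (1 + z + z^2 + z^3), the product of all factors after the first has coefficients 1,3,6,12,13,18,13,12,7,3,4,0 for degrees 0…11.
[z^11] = 1·0 + 1·4 + 1·3 + 1·7 + 1·12 = 26.

26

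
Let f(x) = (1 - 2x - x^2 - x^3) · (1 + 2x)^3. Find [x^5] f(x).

(1 - 2x - x^2 - x^3) has coefficients 1,-2,-1,-1 for degrees 0…3.
(1 + 2x)^3 has coefficients 1,6,12,8,0,0 for degrees 0…5.
[x^5] = 1·0 − 2·0 − 1·8 − 1·12 = -20.

-20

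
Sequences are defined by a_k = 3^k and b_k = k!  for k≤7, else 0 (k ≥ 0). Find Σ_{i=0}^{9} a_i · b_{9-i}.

The convolution is the x^9 coefficient of A(x)B(x).
Σ = 1·0 + 3·0 + 9·5040 + 27·720 + 81·120 + 243·24 + 729·6 + 2187·2 + 6561·1 + 19683·1 = 115344.

115344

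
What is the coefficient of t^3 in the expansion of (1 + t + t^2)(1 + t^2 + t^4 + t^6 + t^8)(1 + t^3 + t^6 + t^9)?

2

(1 + t + t^2) has coefficients 1,1,1 for degrees 0…2.
(1 + t^2 + t^4 + t^6 + t^8) has coefficients 1,0,1,0 for degrees 0…3.
Finally multiplying by (1 + t^3 + t^6 + t^9), the product of all factors after the first has coefficients 1,0,1,1 for degrees 0…3.
[t^3] = 1·1 + 1·1 + 1·0 = 2.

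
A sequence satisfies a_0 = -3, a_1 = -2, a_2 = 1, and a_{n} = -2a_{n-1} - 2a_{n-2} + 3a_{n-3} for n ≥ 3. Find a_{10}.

742

The ordinary generating function has denominator 1 + 2z + 2z^2 - 3z^3.
Iterating the recurrence: a_0,…,a_{10} = -3, -2, 1, -7, 6, 5, -43, 94, -87, -143, 742.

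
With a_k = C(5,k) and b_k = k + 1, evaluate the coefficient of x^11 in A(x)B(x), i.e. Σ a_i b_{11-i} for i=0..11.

304

The convolution is the x^11 coefficient of A(x)B(x).
Σ = 1·12 + 5·11 + 10·10 + 10·9 + 5·8 + 1·7 + 0·6 + 0·5 + 0·4 + 0·3 + 0·2 + 0·1 = 304.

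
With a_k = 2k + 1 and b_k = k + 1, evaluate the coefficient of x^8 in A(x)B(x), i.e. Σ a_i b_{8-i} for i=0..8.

This is [x^8] in the product of the two ordinary generating functions.
Σ = 1·9 + 3·8 + 5·7 + 7·6 + 9·5 + 11·4 + 13·3 + 15·2 + 17·1 = 285.

285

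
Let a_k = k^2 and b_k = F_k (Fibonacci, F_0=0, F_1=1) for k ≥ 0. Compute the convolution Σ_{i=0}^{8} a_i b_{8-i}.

273

This is [x^8] in the product of the two ordinary generating functions.
Σ = 0·21 + 1·13 + 4·8 + 9·5 + 16·3 + 25·2 + 36·1 + 49·1 + 64·0 = 273.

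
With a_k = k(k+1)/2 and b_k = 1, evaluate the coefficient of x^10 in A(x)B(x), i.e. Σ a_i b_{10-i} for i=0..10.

The convolution is the x^10 coefficient of A(x)B(x).
Σ = 0·1 + 1·1 + 3·1 + 6·1 + 10·1 + 15·1 + 21·1 + 28·1 + 36·1 + 45·1 + 55·1 = 220.

220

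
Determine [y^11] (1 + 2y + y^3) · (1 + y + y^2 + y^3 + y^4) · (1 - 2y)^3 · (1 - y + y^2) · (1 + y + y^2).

3

(1 + 2y + y^3) has coefficients 1,2,0,1 for degrees 0…3.
(1 + y + y^2 + y^3 + y^4) has coefficients 1,1,1,1,1,0,0,0,0,0,0,0 for degrees 0…11.
Multiplying by (1 - 2y)^3 gives running coefficients 1,-5,7,-1,-1,-2,4,-8,0,0,0,0 for degrees 0…11.
Multiplying by (1 - y + y^2) gives running coefficients 1,-6,13,-13,7,-2,5,-14,12,-8,0,0 for degrees 0…11.
Finally multiplying by (1 + y + y^2), the product of all factors after the first has coefficients 1,-5,8,-6,7,-8,10,-11,3,-10,4,-8 for degrees 0…11.
[y^11] = 1·(-8) + 2·4 + 1·3 = 3.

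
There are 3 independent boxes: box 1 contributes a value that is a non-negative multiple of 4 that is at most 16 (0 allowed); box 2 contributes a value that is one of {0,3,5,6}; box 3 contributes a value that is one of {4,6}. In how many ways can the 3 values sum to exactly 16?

The generating function for the choices is (1 + t^4 + t^8 + t^12 + t^16)·(1 + t^3 + t^5 + t^6)·(t^4 + t^6); the count is [t^16].
(1 + t^4 + t^8 + t^12 + t^16) has coefficients 1,0,0,0,1,0,0,0,1,0,0,0,1,0,0,0,1 for degrees 0…16.
(1 + t^3 + t^5 + t^6) has coefficients 1,0,0,1,0,1,1,0,0,0,0,0,0,0,0,0,0 for degrees 0…16.
Finally multiplying by (t^4 + t^6), the product of all factors after the first has coefficients 0,0,0,0,1,0,1,1,0,2,1,1,1,0,0,0,0 for degrees 0…16.
[t^16] = 1·0 + 1·1 + 1·0 + 1·1 + 1·0 = 2.

2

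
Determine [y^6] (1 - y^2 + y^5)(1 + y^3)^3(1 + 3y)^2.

(1 - y^2 + y^5) has coefficients 1,0,-1,0,0,1 for degrees 0…5.
(1 + y^3)^3 has coefficients 1,0,0,3,0,0,3 for degrees 0…6.
Finally multiplying by (1 + 3y)^2, the product of all factors after the first has coefficients 1,6,9,3,18,27,3 for degrees 0…6.
[y^6] = 1·3 − 1·18 + 1·6 = -9.

-9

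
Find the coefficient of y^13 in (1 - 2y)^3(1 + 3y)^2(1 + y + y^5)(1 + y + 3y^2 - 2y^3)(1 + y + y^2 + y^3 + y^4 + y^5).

-86

(1 - 2y)^3 has coefficients 1,-6,12,-8 for degrees 0…3.
(1 + 3y)^2 has coefficients 1,6,9,0,0,0,0,0,0,0,0,0,0,0 for degrees 0…13.
Multiplying by (1 + y + y^5) gives running coefficients 1,7,15,9,0,1,6,9,0,0,0,0,0,0 for degrees 0…13.
Multiplying by (1 + y + 3y^2 - 2y^3) gives running coefficients 1,8,25,43,40,-2,-11,18,25,15,-18,0,0,0 for degrees 0…13.
Finally multiplying by (1 + y + y^2 + y^3 + y^4 + y^5), the product of all factors after the first has coefficients 1,9,34,77,117,115,103,113,113,85,27,29,40,22 for degrees 0…13.
[y^13] = 1·22 − 6·40 + 12·29 − 8·27 = -86.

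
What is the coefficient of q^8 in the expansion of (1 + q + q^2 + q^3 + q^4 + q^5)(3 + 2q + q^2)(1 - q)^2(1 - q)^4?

-21

(1 + q + q^2 + q^3 + q^4 + q^5) has coefficients 1,1,1,1,1,1 for degrees 0…5.
(3 + 2q + q^2) has coefficients 3,2,1,0,0,0,0,0,0 for degrees 0…8.
Multiplying by (1 - q)^2 gives running coefficients 3,-4,0,0,1,0,0,0,0 for degrees 0…8.
Finally multiplying by (1 - q)^4, the product of all factors after the first has coefficients 3,-16,34,-36,20,-8,6,-4,1 for degrees 0…8.
[q^8] = 1·1 + 1·(-4) + 1·6 + 1·(-8) + 1·20 + 1·(-36) = -21.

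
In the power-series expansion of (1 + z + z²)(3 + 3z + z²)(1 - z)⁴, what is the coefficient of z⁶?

-3

(1 + z + z²) has coefficients 1,1,1 for degrees 0…2.
(3 + 3z + z²) has coefficients 3,3,1,0,0,0,0 for degrees 0…6.
Finally multiplying by (1 - z)⁴, the product of all factors after the first has coefficients 3,-9,7,2,-3,-1,1 for degrees 0…6.
[z⁶] = 1·1 + 1·(-1) + 1·(-3) = -3.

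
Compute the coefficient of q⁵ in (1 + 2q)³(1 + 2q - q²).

-8

(1 + 2q)³ has coefficients 1,6,12,8 for degrees 0…3.
(1 + 2q - q²) has coefficients 1,2,-1,0,0,0 for degrees 0…5.
[q⁵] = 1·0 + 6·0 + 12·0 + 8·(-1) = -8.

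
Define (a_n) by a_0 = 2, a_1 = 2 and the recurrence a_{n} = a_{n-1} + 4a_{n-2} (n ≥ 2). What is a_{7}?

The ordinary generating function has denominator 1 - y - 4y^2.
Iterating the recurrence: a_0,…,a_{7} = 2, 2, 10, 18, 58, 130, 362, 882.

882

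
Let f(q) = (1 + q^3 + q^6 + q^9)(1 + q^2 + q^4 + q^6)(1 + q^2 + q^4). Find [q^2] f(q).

2

(1 + q^3 + q^6 + q^9) has coefficients 1,0,0 for degrees 0…2.
(1 + q^2 + q^4 + q^6) has coefficients 1,0,1 for degrees 0…2.
Finally multiplying by (1 + q^2 + q^4), the product of all factors after the first has coefficients 1,0,2 for degrees 0…2.
[q^2] = 1·2 = 2.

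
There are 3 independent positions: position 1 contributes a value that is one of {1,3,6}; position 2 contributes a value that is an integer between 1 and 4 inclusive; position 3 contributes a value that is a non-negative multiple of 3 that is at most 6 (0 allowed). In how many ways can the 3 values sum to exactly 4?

2

The generating function for the choices is (t + t^3 + t^6)·(t + t^2 + t^3 + t^4)·(1 + t^3 + t^6); the count is [t^4].
(t + t^3 + t^6) has coefficients 0,1,0,1,0 for degrees 0…4.
(t + t^2 + t^3 + t^4) has coefficients 0,1,1,1,1 for degrees 0…4.
Finally multiplying by (1 + t^3 + t^6), the product of all factors after the first has coefficients 0,1,1,1,2 for degrees 0…4.
[t^4] = 1·1 + 1·1 = 2.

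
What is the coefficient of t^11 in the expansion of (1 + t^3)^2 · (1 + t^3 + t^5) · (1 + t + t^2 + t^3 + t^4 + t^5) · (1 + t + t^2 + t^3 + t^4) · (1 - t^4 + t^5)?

31

(1 + t^3)^2 has coefficients 1,0,0,2,0,0,1 for degrees 0…6.
(1 + t^3 + t^5) has coefficients 1,0,0,1,0,1,0,0,0,0,0,0 for degrees 0…11.
Multiplying by (1 + t + t^2 + t^3 + t^4 + t^5) gives running coefficients 1,1,1,2,2,3,2,2,2,1,1,0 for degrees 0…11.
Multiplying by (1 + t + t^2 + t^3 + t^4) gives running coefficients 1,2,3,5,7,9,10,11,11,10,8,6 for degrees 0…11.
Finally multiplying by (1 - t^4 + t^5), the product of all factors after the first has coefficients 1,2,3,5,6,8,9,9,9,8,7,5 for degrees 0…11.
[t^11] = 1·5 + 2·9 + 1·8 = 31.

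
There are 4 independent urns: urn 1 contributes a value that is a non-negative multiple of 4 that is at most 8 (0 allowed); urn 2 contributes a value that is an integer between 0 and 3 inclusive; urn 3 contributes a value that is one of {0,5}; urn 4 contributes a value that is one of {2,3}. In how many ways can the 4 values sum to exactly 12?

4

The generating function for the choices is (1 + y^4 + y^8)·(1 + y + y^2 + y^3)·(1 + y^5)·(y^2 + y^3); the count is [y^12].
(1 + y^4 + y^8) has coefficients 1,0,0,0,1,0,0,0,1 for degrees 0…8.
(1 + y + y^2 + y^3) has coefficients 1,1,1,1,0,0,0,0,0,0,0,0,0 for degrees 0…12.
Multiplying by (1 + y^5) gives running coefficients 1,1,1,1,0,1,1,1,1,0,0,0,0 for degrees 0…12.
Finally multiplying by (y^2 + y^3), the product of all factors after the first has coefficients 0,0,1,2,2,2,1,1,2,2,2,1,0 for degrees 0…12.
[y^12] = 1·0 + 1·2 + 1·2 = 4.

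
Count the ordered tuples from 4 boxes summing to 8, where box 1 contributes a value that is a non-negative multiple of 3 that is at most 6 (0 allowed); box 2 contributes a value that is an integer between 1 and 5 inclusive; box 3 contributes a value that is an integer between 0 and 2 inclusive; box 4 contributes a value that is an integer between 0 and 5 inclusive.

27

The generating function for the choices is (1 + x³ + x⁶)·(x + x² + x³ + x⁴ + x⁵)·(1 + x + x²)·(1 + x + x² + x³ + x⁴ + x⁵); the count is [x⁸].
(1 + x³ + x⁶) has coefficients 1,0,0,1,0,0,1 for degrees 0…6.
(x + x² + x³ + x⁴ + x⁵) has coefficients 0,1,1,1,1,1,0,0,0 for degrees 0…8.
Multiplying by (1 + x + x²) gives running coefficients 0,1,2,3,3,3,2,1,0 for degrees 0…8.
Finally multiplying by (1 + x + x² + x³ + x⁴ + x⁵), the product of all factors after the first has coefficients 0,1,3,6,9,12,14,14,12 for degrees 0…8.
[x⁸] = 1·12 + 1·12 + 1·3 = 27.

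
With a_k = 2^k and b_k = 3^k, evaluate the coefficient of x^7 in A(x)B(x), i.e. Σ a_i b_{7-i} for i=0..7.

6305

The convolution is the t^7 coefficient of A(t)B(t).
Σ = 1·2187 + 2·729 + 4·243 + 8·81 + 16·27 + 32·9 + 64·3 + 128·1 = 6305.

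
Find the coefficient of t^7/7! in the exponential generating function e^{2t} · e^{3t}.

The EGF product rule gives c_7 = Σ_{k_1+k_2=7} C(7; k_1,k_2) · ∏ g_i(k_i), where e^{2t} gives (2)^k; e^{3t} gives (3)^k.
g_1(k) for k = 0…7: 1, 2, 4, 8, 16, 32, 64, 128.
g_2(k) for k = 0…7: 1, 3, 9, 27, 81, 243, 729, 2187.
c_7 = Σ_k C(7,k)·g_1(k)·g_2(7−k) = 1·1·2187 + 7·2·729 + 21·4·243 + 35·8·81 + 35·16·27 + 21·32·9 + 7·64·3 + 1·128·1 = 2187 + 10206 + 20412 + 22680 + 15120 + 6048 + 1344 + 128 = 78125.

78125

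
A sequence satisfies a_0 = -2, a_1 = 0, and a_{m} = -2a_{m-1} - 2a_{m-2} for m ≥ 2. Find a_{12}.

The ordinary generating function has denominator 1 + 2t + 2t^2.
Iterating the recurrence: a_0,…,a_{12} = -2, 0, 4, -8, 8, 0, -16, 32, -32, 0, 64, -128, 128.

128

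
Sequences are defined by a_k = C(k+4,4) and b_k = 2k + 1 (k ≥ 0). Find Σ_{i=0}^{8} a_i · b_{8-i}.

The convolution is the x^8 coefficient of A(x)B(x).
Σ = 1·17 + 5·15 + 15·13 + 35·11 + 70·9 + 126·7 + 210·5 + 330·3 + 495·1 = 4719.

4719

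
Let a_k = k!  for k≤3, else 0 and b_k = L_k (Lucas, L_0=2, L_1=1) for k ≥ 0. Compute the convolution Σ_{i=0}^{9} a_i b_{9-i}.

289

Write out a_i and b_{9-i} for i = 0,…,9 and sum the products.
Σ = 1·76 + 1·47 + 2·29 + 6·18 + 0·11 + 0·7 + 0·4 + 0·3 + 0·1 + 0·2 = 289.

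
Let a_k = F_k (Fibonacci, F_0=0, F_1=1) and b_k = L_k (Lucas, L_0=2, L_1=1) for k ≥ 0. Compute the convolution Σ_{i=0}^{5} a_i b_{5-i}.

Write out a_i and b_{5-i} for i = 0,…,5 and sum the products.
Σ = 0·11 + 1·7 + 1·4 + 2·3 + 3·1 + 5·2 = 30.

30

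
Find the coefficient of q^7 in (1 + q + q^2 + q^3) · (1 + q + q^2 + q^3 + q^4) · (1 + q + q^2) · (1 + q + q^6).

(1 + q + q^2 + q^3) has coefficients 1,1,1,1 for degrees 0…3.
(1 + q + q^2 + q^3 + q^4) has coefficients 1,1,1,1,1,0,0,0 for degrees 0…7.
Multiplying by (1 + q + q^2) gives running coefficients 1,2,3,3,3,2,1,0 for degrees 0…7.
Finally multiplying by (1 + q + q^6), the product of all factors after the first has coefficients 1,3,5,6,6,5,4,3 for degrees 0…7.
[q^7] = 1·3 + 1·4 + 1·5 + 1·6 = 18.

18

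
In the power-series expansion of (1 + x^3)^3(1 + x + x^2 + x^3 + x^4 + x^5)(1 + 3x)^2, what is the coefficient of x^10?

82

(1 + x^3)^3 has coefficients 1,0,0,3,0,0,3,0,0,1 for degrees 0…9.
(1 + x + x^2 + x^3 + x^4 + x^5) has coefficients 1,1,1,1,1,1,0,0,0,0,0 for degrees 0…10.
Finally multiplying by (1 + 3x)^2, the product of all factors after the first has coefficients 1,7,16,16,16,16,15,9,0,0,0 for degrees 0…10.
[x^10] = 1·0 + 3·9 + 3·16 + 1·7 = 82.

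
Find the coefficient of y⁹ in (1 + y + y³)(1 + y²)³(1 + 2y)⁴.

(1 + y + y³) has coefficients 1,1,0,1 for degrees 0…3.
(1 + y²)³ has coefficients 1,0,3,0,3,0,1,0,0,0 for degrees 0…9.
Finally multiplying by (1 + 2y)⁴, the product of all factors after the first has coefficients 1,8,27,56,91,120,121,104,72,32 for degrees 0…9.
[y⁹] = 1·32 + 1·72 + 1·121 = 225.

225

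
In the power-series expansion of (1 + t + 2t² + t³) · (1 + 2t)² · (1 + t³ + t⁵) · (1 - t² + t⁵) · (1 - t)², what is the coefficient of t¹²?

8

(1 + t + 2t² + t³) has coefficients 1,1,2,1 for degrees 0…3.
(1 + 2t)² has coefficients 1,4,4,0,0,0,0,0,0,0,0,0,0 for degrees 0…12.
Multiplying by (1 + t³ + t⁵) gives running coefficients 1,4,4,1,4,5,4,4,0,0,0,0,0 for degrees 0…12.
Multiplying by (1 - t² + t⁵) gives running coefficients 1,4,3,-3,0,5,4,3,-3,0,5,4,4 for degrees 0…12.
Finally multiplying by (1 - t)², the product of all factors after the first has coefficients 1,2,-4,-5,9,2,-6,0,-5,9,2,-6,1 for degrees 0…12.
[t¹²] = 1·1 + 1·(-6) + 2·2 + 1·9 = 8.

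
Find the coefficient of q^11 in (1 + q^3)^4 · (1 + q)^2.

(1 + q^3)^4 has coefficients 1,0,0,4,0,0,6,0,0,4,0,0 for degrees 0…11.
(1 + q)^2 has coefficients 1,2,1,0,0,0,0,0,0,0,0,0 for degrees 0…11.
[q^11] = 1·0 + 4·0 + 6·0 + 4·1 = 4.

4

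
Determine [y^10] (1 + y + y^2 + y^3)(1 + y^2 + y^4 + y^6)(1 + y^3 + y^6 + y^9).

5

(1 + y + y^2 + y^3) has coefficients 1,1,1,1 for degrees 0…3.
(1 + y^2 + y^4 + y^6) has coefficients 1,0,1,0,1,0,1,0,0,0,0 for degrees 0…10.
Finally multiplying by (1 + y^3 + y^6 + y^9), the product of all factors after the first has coefficients 1,0,1,1,1,1,2,1,1,2,1 for degrees 0…10.
[y^10] = 1·1 + 1·2 + 1·1 + 1·1 = 5.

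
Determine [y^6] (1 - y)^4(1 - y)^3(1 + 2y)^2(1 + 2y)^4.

(1 - y)^4 has coefficients 1,-4,6,-4,1 for degrees 0…4.
(1 - y)^3 has coefficients 1,-3,3,-1,0,0,0 for degrees 0…6.
Multiplying by (1 + 2y)^2 gives running coefficients 1,1,-5,-1,8,-4,0 for degrees 0…6.
Finally multiplying by (1 + 2y)^4, the product of all factors after the first has coefficients 1,9,27,15,-72,-108,48 for degrees 0…6.
[y^6] = 1·48 − 4·(-108) + 6·(-72) − 4·15 + 1·27 = 15.

15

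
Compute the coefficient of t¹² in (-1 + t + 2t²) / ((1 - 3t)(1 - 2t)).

The denominator gives the recurrence a_n = 5a_(n−1) − 6a_(n−2) for n ≥ 3; the numerator fixes a_0 = -1, a_1 = -4, a_2 = -12.
Iterating: -1, -4, -12, -36, -108, -324, -972, -2916, -8748, -26244, -78732, -236196, -708588, so a_12 = -708588.

-708588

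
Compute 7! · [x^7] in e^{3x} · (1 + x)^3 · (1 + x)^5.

4602699

The EGF product rule gives c_7 = Σ_{k_1+k_2+k_3=7} C(7; k_1,k_2,k_3) · ∏ g_i(k_i), where e^{3x} gives (3)^k; (1+x)^3 gives the falling factorial (3)_k; (1+x)^5 gives the falling factorial (5)_k.
g_1(k) for k = 0…7: 1, 3, 9, 27, 81, 243, 729, 2187.
g_2(k) for k = 0…7: 1, 3, 6, 6, 0, 0, 0, 0.
g_3(k) for k = 0…7: 1, 5, 20, 60, 120, 120, 0, 0.
First combine the last two factors: h(k) = Σ_j C(k,j)·g_2(j)·g_3(k−j) for k = 0…7: 1, 8, 56, 336, 1680, 6720, 20160, 40320.
c_7 = Σ_k C(7,k)·g_1(k)·h(7−k) = 1·1·40320 + 7·3·20160 + 21·9·6720 + 35·27·1680 + 35·81·336 + 21·243·56 + 7·729·8 + 1·2187·1 = 40320 + 423360 + 1270080 + 1587600 + 952560 + 285768 + 40824 + 2187 = 4602699.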